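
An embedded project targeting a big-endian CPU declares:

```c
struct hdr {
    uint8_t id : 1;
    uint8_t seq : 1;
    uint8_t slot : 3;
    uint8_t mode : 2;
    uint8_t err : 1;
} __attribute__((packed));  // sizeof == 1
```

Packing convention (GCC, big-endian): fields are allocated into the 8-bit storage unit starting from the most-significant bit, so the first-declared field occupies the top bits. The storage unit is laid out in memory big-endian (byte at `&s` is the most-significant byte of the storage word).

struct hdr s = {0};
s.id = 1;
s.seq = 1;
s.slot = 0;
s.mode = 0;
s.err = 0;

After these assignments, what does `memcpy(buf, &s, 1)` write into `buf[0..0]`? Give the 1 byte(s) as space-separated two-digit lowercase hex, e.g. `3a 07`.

id (1b) val=1 bits=0x1 at bit 7: 0x80
seq (1b) val=1 bits=0x1 at bit 6: 0xc0
slot (3b) val=0 bits=0x0 at bit 3: 0xc0
mode (2b) val=0 bits=0x0 at bit 1: 0xc0
err (1b) val=0 bits=0x0 at bit 0: 0xc0
word = 0xc0 → big-endian bytes:
  [0]=0xc0

c0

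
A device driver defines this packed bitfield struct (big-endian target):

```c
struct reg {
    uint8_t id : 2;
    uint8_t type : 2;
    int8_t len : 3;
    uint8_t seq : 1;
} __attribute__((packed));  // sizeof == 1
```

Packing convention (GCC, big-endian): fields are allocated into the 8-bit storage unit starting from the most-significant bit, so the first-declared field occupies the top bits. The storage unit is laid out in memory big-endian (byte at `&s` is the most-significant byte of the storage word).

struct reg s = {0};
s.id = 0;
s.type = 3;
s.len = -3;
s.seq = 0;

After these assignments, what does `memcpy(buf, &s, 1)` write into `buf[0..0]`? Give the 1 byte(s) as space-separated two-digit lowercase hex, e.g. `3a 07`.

id (2b) val=0 bits=0x0 at bit 6: 0x00
type (2b) val=3 bits=0x3 at bit 4: 0x30
len (3b) val=-3 bits=0x5 at bit 1: 0x3a
seq (1b) val=0 bits=0x0 at bit 0: 0x3a
word = 0x3a → big-endian bytes:
  [0]=0x3a

3a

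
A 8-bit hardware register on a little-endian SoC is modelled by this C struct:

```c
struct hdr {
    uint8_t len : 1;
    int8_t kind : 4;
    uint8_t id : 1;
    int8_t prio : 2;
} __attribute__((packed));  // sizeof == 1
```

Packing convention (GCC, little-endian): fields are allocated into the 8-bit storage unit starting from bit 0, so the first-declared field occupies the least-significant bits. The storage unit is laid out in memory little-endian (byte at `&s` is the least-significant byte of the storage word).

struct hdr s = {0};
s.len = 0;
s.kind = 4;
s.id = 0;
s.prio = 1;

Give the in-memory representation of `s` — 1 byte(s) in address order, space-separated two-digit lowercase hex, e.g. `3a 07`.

48

[0+:1] len=0 & 0x1 = 0x0; word=0x00
[1+:4] kind=4 & 0xf = 0x4; word=0x08
[5+:1] id=0 & 0x1 = 0x0; word=0x08
[6+:2] prio=1 & 0x3 = 0x1; word=0x48
word = 0x48 → little-endian bytes:
  [0]=0x48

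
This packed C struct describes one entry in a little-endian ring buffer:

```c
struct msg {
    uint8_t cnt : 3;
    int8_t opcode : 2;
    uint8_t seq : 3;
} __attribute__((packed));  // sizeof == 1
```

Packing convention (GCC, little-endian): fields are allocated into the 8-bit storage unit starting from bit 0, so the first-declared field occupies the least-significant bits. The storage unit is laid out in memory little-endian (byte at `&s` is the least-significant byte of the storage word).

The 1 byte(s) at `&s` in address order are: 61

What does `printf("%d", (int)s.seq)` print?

3

[0]=0x61 (little-endian) → word 0x61
cnt [0+:3] = (word>>0) & 0x7 = 1
opcode [3+:2] = (word>>3) & 0x3 = 0
seq [5+:3] = (word>>5) & 0x7 = 3  ←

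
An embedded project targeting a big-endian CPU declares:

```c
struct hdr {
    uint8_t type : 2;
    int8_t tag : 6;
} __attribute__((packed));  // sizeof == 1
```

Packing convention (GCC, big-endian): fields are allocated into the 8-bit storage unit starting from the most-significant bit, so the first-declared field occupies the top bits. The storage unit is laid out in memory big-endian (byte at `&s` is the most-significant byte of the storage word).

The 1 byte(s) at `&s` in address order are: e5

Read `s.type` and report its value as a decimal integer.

[0]=0xe5 (big-endian) → word 0xe5
type:2 @ bit 6 → (0xe5>>6)&0x3 = 0x3  ←
tag:6 @ bit 0 → (0xe5>>0)&0x3f = 0x25

3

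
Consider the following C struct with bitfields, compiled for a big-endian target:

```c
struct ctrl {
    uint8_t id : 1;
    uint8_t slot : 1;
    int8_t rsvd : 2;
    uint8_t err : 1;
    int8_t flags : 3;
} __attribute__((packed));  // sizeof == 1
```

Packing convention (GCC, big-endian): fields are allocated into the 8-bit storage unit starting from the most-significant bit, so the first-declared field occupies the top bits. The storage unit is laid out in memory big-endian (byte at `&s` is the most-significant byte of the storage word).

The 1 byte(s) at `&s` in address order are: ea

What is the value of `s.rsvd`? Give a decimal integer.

-2

[0]=0xea (big-endian) → word 0xea
id:1 @ bit 7 → (0xea>>7)&0x1 = 0x1
slot:1 @ bit 6 → (0xea>>6)&0x1 = 0x1
rsvd:2 @ bit 4 → (0xea>>4)&0x3 = 0x2  ←
err:1 @ bit 3 → (0xea>>3)&0x1 = 0x1
flags:3 @ bit 0 → (0xea>>0)&0x7 = 0x2
rsvd signed 2b, MSB=1: 2 - 4 = -2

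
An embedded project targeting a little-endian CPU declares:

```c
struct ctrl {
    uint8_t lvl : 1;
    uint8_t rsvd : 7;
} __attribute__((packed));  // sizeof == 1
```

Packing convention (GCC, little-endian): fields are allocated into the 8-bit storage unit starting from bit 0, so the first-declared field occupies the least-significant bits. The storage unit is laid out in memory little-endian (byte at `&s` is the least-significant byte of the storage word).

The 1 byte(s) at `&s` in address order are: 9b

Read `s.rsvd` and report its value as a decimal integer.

[0]=0x9b (little-endian) → word 0x9b
lvl:1 @ bit 0 → (0x9b>>0)&0x1 = 0x1
rsvd:7 @ bit 1 → (0x9b>>1)&0x7f = 0x4d  ←

77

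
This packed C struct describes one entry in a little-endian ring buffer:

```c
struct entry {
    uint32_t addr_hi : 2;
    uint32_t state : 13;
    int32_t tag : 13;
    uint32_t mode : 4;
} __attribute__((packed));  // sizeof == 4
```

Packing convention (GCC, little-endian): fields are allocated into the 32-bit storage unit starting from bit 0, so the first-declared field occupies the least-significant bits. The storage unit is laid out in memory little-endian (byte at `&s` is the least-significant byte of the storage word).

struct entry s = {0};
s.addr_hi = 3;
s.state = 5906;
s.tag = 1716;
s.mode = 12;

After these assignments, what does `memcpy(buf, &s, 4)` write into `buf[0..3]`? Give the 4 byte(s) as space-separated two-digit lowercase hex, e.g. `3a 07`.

addr_hi:2 = 3 → 0x3 << 0 → word 0x00000003
state:13 = 5906 → 0x1712 << 2 → word 0x00005c4b
tag:13 = 1716 → 0x6b4 << 15 → word 0x035a5c4b
mode:4 = 12 → 0xc << 28 → word 0xc35a5c4b
word = 0xc35a5c4b → little-endian bytes:
  [0]=0x4b  [1]=0x5c  [2]=0x5a  [3]=0xc3

4b 5c 5a c3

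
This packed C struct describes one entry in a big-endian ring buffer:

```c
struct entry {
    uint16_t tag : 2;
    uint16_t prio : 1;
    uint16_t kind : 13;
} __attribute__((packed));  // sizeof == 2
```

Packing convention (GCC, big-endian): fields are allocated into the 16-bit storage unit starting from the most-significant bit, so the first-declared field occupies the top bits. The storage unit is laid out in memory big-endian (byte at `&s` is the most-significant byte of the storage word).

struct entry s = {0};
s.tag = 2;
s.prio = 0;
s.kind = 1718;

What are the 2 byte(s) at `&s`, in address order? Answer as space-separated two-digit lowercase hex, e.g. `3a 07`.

tag:2 = 2 → 0x2 << 14 → word 0x8000
prio:1 = 0 → 0x0 << 13 → word 0x8000
kind:13 = 1718 → 0x6b6 << 0 → word 0x86b6
word = 0x86b6 → big-endian bytes:
  [0]=0x86  [1]=0xb6

86 b6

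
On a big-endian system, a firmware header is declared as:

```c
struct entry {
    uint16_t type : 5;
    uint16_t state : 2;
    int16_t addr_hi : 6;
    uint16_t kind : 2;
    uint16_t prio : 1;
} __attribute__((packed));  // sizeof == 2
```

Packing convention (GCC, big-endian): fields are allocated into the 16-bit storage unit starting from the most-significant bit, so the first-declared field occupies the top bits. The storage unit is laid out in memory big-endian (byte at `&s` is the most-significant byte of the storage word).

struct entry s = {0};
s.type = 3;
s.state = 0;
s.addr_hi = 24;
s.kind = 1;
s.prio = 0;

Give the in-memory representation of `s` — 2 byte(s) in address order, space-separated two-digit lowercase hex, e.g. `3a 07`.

18 c2

[11+:5] type=3 & 0x1f = 0x3; word=0x1800
[9+:2] state=0 & 0x3 = 0x0; word=0x1800
[3+:6] addr_hi=24 & 0x3f = 0x18; word=0x18c0
[1+:2] kind=1 & 0x3 = 0x1; word=0x18c2
[0+:1] prio=0 & 0x1 = 0x0; word=0x18c2
word = 0x18c2 → big-endian bytes:
  [0]=0x18  [1]=0xc2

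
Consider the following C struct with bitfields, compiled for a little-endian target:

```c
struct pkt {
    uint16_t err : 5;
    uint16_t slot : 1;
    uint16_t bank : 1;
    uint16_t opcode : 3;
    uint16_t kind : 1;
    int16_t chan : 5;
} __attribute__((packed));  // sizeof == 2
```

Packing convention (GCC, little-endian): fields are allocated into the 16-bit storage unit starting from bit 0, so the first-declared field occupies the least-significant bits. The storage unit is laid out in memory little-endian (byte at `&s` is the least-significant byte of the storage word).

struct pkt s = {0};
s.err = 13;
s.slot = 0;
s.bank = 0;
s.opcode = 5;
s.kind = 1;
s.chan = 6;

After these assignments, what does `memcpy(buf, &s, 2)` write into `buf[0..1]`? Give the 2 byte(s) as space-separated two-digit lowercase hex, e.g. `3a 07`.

8d 36

err (5b) val=13 bits=0xd at bit 0: 0x000d
slot (1b) val=0 bits=0x0 at bit 5: 0x000d
bank (1b) val=0 bits=0x0 at bit 6: 0x000d
opcode (3b) val=5 bits=0x5 at bit 7: 0x028d
kind (1b) val=1 bits=0x1 at bit 10: 0x068d
chan (5b) val=6 bits=0x6 at bit 11: 0x368d
word = 0x368d → little-endian bytes:
  [0]=0x8d  [1]=0x36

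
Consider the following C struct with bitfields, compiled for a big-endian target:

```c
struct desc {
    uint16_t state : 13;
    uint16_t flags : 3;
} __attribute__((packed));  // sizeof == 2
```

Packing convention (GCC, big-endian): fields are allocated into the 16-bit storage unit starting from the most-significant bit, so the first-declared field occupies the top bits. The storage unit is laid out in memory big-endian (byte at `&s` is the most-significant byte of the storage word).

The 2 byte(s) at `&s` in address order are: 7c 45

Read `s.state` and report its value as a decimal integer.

3976

[0]=0x7c [1]=0x45 (big-endian) → word 0x7c45
state [3+:13] = (word>>3) & 0x1fff = 3976  ←
flags [0+:3] = (word>>0) & 0x7 = 5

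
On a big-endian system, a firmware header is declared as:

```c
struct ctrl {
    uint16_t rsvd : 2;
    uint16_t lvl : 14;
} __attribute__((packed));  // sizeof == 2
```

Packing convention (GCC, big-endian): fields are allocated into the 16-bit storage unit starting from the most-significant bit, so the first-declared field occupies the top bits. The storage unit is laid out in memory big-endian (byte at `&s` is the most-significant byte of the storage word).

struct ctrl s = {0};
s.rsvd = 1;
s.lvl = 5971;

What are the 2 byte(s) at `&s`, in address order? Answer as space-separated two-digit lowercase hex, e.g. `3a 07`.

rsvd:2 = 1 → 0x1 << 14 → word 0x4000
lvl:14 = 5971 → 0x1753 << 0 → word 0x5753
word = 0x5753 → big-endian bytes:
  [0]=0x57  [1]=0x53

57 53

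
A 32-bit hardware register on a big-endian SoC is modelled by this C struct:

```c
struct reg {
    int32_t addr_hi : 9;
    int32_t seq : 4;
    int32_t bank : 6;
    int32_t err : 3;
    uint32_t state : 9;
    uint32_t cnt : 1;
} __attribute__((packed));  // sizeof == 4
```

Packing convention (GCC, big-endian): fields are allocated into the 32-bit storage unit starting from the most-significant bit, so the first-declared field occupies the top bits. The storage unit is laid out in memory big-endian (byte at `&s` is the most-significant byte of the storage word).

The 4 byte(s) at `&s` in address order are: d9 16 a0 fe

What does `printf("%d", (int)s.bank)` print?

[0]=0xd9 [1]=0x16 [2]=0xa0 [3]=0xfe (big-endian) → word 0xd916a0fe
addr_hi:9 @ bit 23 → (0xd916a0fe>>23)&0x1ff = 0x1b2
seq:4 @ bit 19 → (0xd916a0fe>>19)&0xf = 0x2
bank:6 @ bit 13 → (0xd916a0fe>>13)&0x3f = 0x35  ←
err:3 @ bit 10 → (0xd916a0fe>>10)&0x7 = 0x0
state:9 @ bit 1 → (0xd916a0fe>>1)&0x1ff = 0x7f
cnt:1 @ bit 0 → (0xd916a0fe>>0)&0x1 = 0x0
bank signed 6b, MSB=1: 53 - 64 = -11

-11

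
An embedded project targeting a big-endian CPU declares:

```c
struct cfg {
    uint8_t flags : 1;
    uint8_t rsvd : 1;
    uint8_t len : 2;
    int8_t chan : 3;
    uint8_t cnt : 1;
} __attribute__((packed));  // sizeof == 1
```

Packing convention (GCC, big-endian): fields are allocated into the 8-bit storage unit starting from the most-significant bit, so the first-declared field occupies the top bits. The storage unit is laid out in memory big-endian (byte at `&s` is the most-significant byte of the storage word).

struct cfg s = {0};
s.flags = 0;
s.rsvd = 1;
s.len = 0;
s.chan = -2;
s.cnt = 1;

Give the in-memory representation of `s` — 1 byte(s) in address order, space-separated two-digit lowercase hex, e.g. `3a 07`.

flags:1 = 0 → 0x0 << 7 → word 0x00
rsvd:1 = 1 → 0x1 << 6 → word 0x40
len:2 = 0 → 0x0 << 4 → word 0x40
chan:3 = -2 → 0x6 << 1 → word 0x4c
cnt:1 = 1 → 0x1 << 0 → word 0x4d
word = 0x4d → big-endian bytes:
  [0]=0x4d

4d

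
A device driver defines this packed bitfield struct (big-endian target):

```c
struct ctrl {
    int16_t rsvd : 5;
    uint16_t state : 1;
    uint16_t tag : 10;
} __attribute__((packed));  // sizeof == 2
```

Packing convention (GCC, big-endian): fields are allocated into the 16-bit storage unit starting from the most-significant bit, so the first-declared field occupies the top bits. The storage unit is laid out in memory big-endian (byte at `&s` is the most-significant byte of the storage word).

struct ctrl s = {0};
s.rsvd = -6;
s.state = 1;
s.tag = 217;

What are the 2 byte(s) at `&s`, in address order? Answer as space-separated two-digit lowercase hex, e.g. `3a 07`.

d4 d9

rsvd (5b) val=-6 bits=0x1a at bit 11: 0xd000
state (1b) val=1 bits=0x1 at bit 10: 0xd400
tag (10b) val=217 bits=0xd9 at bit 0: 0xd4d9
word = 0xd4d9 → big-endian bytes:
  [0]=0xd4  [1]=0xd9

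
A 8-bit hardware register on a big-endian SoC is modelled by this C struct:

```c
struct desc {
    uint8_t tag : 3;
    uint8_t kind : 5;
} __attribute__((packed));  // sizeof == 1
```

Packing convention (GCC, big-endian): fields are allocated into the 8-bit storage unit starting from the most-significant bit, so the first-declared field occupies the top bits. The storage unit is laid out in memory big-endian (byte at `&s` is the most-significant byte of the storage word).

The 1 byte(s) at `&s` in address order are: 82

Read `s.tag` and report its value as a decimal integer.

4

[0]=0x82 (big-endian) → word 0x82
tag:3 @ bit 5 → (0x82>>5)&0x7 = 0x4  ←
kind:5 @ bit 0 → (0x82>>0)&0x1f = 0x2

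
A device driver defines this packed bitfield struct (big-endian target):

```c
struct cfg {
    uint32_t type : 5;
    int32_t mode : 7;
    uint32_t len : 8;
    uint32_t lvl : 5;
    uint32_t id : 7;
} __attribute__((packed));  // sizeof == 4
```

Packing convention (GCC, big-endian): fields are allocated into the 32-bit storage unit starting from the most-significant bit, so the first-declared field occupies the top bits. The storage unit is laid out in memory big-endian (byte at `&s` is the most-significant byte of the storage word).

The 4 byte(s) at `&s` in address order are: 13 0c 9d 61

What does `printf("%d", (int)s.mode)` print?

[0]=0x13 [1]=0x0c [2]=0x9d [3]=0x61 (big-endian) → word 0x130c9d61
type:5 @ bit 27 → (0x130c9d61>>27)&0x1f = 0x2
mode:7 @ bit 20 → (0x130c9d61>>20)&0x7f = 0x30  ←
len:8 @ bit 12 → (0x130c9d61>>12)&0xff = 0xc9
lvl:5 @ bit 7 → (0x130c9d61>>7)&0x1f = 0x1a
id:7 @ bit 0 → (0x130c9d61>>0)&0x7f = 0x61
mode signed 7b, MSB=0: value = 48

48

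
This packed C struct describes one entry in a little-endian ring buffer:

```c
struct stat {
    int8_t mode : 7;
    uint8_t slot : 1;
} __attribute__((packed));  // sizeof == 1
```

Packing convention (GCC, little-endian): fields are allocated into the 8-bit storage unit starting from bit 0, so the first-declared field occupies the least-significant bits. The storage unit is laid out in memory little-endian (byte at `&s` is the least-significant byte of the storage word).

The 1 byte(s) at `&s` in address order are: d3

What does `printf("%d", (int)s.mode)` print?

[0]=0xd3 (little-endian) → word 0xd3
mode [0+:7] = (word>>0) & 0x7f = 83  ←
slot [7+:1] = (word>>7) & 0x1 = 1
mode signed 7b, MSB=1: 83 - 128 = -45

-45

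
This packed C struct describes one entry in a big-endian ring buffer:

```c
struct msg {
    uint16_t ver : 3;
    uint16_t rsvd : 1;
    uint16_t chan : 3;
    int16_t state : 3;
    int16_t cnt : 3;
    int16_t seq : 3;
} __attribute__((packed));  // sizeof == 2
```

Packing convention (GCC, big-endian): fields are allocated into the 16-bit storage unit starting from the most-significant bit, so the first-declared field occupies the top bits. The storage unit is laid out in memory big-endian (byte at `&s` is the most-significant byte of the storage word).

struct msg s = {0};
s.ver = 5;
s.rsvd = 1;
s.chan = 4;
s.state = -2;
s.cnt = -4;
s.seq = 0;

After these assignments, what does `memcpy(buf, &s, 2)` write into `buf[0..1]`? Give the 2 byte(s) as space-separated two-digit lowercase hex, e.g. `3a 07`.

b9 a0

[13+:3] ver=5 & 0x7 = 0x5; word=0xa000
[12+:1] rsvd=1 & 0x1 = 0x1; word=0xb000
[9+:3] chan=4 & 0x7 = 0x4; word=0xb800
[6+:3] state=-2 & 0x7 = 0x6; word=0xb980
[3+:3] cnt=-4 & 0x7 = 0x4; word=0xb9a0
[0+:3] seq=0 & 0x7 = 0x0; word=0xb9a0
word = 0xb9a0 → big-endian bytes:
  [0]=0xb9  [1]=0xa0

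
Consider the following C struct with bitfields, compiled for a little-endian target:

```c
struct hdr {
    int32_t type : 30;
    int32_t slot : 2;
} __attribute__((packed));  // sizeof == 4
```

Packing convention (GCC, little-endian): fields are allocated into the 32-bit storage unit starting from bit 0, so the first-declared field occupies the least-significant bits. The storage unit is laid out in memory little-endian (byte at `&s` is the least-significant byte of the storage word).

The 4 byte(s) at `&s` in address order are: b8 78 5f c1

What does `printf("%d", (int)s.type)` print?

[0]=0xb8 [1]=0x78 [2]=0x5f [3]=0xc1 (little-endian) → word 0xc15f78b8
type:30 @ bit 0 → (0xc15f78b8>>0)&0x3fffffff = 0x15f78b8  ←
slot:2 @ bit 30 → (0xc15f78b8>>30)&0x3 = 0x3
type signed 30b, MSB=0: value = 23034040

23034040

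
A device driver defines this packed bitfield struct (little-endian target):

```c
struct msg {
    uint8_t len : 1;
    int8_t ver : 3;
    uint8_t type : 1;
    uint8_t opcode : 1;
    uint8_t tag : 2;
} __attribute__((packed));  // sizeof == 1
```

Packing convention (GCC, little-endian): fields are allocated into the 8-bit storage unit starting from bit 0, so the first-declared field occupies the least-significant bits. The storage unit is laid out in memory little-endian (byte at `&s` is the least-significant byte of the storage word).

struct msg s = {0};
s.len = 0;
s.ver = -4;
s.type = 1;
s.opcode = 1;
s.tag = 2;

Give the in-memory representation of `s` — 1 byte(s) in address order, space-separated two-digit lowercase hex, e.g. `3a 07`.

[0+:1] len=0 & 0x1 = 0x0; word=0x00
[1+:3] ver=-4 & 0x7 = 0x4; word=0x08
[4+:1] type=1 & 0x1 = 0x1; word=0x18
[5+:1] opcode=1 & 0x1 = 0x1; word=0x38
[6+:2] tag=2 & 0x3 = 0x2; word=0xb8
word = 0xb8 → little-endian bytes:
  [0]=0xb8

b8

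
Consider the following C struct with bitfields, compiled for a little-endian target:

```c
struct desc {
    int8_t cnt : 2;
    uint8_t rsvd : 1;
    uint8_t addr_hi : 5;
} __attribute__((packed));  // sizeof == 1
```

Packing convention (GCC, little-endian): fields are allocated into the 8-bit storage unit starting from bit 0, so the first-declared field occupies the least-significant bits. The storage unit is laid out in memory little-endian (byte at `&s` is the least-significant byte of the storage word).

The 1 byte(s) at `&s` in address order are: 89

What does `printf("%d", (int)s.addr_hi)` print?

[0]=0x89 (little-endian) → word 0x89
cnt:2 @ bit 0 → (0x89>>0)&0x3 = 0x1
rsvd:1 @ bit 2 → (0x89>>2)&0x1 = 0x0
addr_hi:5 @ bit 3 → (0x89>>3)&0x1f = 0x11  ←

17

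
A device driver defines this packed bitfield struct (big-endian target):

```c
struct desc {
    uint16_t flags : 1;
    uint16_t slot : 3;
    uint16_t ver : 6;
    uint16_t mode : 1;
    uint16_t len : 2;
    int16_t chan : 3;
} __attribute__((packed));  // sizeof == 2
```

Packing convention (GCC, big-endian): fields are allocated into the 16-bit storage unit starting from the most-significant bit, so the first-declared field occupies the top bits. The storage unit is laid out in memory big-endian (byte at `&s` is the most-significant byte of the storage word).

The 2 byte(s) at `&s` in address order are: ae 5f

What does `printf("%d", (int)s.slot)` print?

[0]=0xae [1]=0x5f (big-endian) → word 0xae5f
flags [15+:1] = (word>>15) & 0x1 = 1
slot [12+:3] = (word>>12) & 0x7 = 2  ←
ver [6+:6] = (word>>6) & 0x3f = 57
mode [5+:1] = (word>>5) & 0x1 = 0
len [3+:2] = (word>>3) & 0x3 = 3
chan [0+:3] = (word>>0) & 0x7 = 7

2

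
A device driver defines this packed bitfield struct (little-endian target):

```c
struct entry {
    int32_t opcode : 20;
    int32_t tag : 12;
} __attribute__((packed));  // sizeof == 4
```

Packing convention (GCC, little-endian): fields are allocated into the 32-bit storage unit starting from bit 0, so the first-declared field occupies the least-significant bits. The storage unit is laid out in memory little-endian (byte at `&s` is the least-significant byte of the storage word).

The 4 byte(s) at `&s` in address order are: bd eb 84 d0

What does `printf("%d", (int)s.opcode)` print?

[0]=0xbd [1]=0xeb [2]=0x84 [3]=0xd0 (little-endian) → word 0xd084ebbd
opcode:20 @ bit 0 → (0xd084ebbd>>0)&0xfffff = 0x4ebbd  ←
tag:12 @ bit 20 → (0xd084ebbd>>20)&0xfff = 0xd08
opcode signed 20b, MSB=0: value = 322493

322493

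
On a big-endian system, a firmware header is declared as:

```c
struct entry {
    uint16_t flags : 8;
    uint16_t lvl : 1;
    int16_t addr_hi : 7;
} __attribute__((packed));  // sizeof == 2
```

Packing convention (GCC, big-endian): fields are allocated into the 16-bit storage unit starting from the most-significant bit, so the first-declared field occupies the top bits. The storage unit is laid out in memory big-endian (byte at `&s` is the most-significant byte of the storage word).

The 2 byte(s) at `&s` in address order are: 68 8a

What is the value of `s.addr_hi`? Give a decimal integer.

[0]=0x68 [1]=0x8a (big-endian) → word 0x688a
flags [8+:8] = (word>>8) & 0xff = 104
lvl [7+:1] = (word>>7) & 0x1 = 1
addr_hi [0+:7] = (word>>0) & 0x7f = 10  ←
addr_hi signed 7b, MSB=0: value = 10

10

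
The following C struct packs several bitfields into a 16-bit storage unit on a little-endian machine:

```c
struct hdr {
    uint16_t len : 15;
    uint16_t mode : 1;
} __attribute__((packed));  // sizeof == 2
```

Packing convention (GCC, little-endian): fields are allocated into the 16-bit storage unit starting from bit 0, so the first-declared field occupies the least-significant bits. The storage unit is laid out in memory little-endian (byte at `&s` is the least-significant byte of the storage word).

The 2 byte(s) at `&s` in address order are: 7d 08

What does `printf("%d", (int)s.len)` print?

[0]=0x7d [1]=0x08 (little-endian) → word 0x087d
len:15 @ bit 0 → (0x087d>>0)&0x7fff = 0x87d  ←
mode:1 @ bit 15 → (0x087d>>15)&0x1 = 0x0

2173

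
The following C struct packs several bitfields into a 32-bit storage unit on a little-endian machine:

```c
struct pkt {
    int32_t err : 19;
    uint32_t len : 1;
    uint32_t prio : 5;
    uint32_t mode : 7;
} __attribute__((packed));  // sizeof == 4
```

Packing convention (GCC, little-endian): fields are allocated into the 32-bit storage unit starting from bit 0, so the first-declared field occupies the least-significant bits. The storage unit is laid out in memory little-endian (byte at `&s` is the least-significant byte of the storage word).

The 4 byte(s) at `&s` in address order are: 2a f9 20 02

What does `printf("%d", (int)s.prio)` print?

2

[0]=0x2a [1]=0xf9 [2]=0x20 [3]=0x02 (little-endian) → word 0x0220f92a
err [0+:19] = (word>>0) & 0x7ffff = 63786
len [19+:1] = (word>>19) & 0x1 = 0
prio [20+:5] = (word>>20) & 0x1f = 2  ←
mode [25+:7] = (word>>25) & 0x7f = 1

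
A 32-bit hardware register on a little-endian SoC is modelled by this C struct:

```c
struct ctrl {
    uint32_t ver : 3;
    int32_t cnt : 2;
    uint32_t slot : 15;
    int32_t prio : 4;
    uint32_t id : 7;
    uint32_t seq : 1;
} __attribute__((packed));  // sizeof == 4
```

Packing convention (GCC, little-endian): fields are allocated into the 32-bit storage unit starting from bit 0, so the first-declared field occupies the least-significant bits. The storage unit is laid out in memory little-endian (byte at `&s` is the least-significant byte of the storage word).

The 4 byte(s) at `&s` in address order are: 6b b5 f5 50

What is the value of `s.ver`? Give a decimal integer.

[0]=0x6b [1]=0xb5 [2]=0xf5 [3]=0x50 (little-endian) → word 0x50f5b56b
ver:3 @ bit 0 → (0x50f5b56b>>0)&0x7 = 0x3  ←
cnt:2 @ bit 3 → (0x50f5b56b>>3)&0x3 = 0x1
slot:15 @ bit 5 → (0x50f5b56b>>5)&0x7fff = 0x2dab
prio:4 @ bit 20 → (0x50f5b56b>>20)&0xf = 0xf
id:7 @ bit 24 → (0x50f5b56b>>24)&0x7f = 0x50
seq:1 @ bit 31 → (0x50f5b56b>>31)&0x1 = 0x0

3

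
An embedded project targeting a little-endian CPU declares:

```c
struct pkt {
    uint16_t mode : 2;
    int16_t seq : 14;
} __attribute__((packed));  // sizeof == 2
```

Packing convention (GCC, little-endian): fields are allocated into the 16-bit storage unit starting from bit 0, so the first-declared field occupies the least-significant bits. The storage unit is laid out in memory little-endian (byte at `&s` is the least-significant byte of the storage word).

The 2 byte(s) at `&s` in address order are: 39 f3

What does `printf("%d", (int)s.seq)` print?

-818

[0]=0x39 [1]=0xf3 (little-endian) → word 0xf339
mode:2 @ bit 0 → (0xf339>>0)&0x3 = 0x1
seq:14 @ bit 2 → (0xf339>>2)&0x3fff = 0x3cce  ←
seq signed 14b, MSB=1: 15566 - 16384 = -818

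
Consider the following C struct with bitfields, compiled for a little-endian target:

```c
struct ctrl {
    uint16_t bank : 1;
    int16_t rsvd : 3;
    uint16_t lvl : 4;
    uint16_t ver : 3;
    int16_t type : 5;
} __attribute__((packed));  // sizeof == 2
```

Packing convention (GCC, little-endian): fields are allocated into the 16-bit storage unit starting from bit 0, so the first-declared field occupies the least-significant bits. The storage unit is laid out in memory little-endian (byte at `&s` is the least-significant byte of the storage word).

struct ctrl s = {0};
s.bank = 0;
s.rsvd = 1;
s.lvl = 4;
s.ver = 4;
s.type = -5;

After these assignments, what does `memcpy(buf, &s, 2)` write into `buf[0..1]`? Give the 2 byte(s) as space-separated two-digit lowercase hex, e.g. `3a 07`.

[0+:1] bank=0 & 0x1 = 0x0; word=0x0000
[1+:3] rsvd=1 & 0x7 = 0x1; word=0x0002
[4+:4] lvl=4 & 0xf = 0x4; word=0x0042
[8+:3] ver=4 & 0x7 = 0x4; word=0x0442
[11+:5] type=-5 & 0x1f = 0x1b; word=0xdc42
word = 0xdc42 → little-endian bytes:
  [0]=0x42  [1]=0xdc

42 dc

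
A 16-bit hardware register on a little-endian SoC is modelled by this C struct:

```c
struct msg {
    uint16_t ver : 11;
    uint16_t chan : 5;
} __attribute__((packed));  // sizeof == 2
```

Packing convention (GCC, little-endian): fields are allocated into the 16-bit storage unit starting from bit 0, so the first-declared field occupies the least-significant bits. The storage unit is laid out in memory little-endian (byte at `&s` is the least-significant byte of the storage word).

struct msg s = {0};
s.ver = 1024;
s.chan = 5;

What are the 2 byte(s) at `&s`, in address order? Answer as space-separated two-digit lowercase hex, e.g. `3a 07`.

00 2c

ver:11 = 1024 → 0x400 << 0 → word 0x0400
chan:5 = 5 → 0x5 << 11 → word 0x2c00
word = 0x2c00 → little-endian bytes:
  [0]=0x00  [1]=0x2c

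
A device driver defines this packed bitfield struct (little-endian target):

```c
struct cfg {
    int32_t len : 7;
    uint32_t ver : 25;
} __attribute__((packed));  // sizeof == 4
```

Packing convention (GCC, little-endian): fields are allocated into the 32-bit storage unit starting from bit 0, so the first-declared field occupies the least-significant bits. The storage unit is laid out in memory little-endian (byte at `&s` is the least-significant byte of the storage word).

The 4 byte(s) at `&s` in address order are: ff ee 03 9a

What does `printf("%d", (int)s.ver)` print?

20187101

[0]=0xff [1]=0xee [2]=0x03 [3]=0x9a (little-endian) → word 0x9a03eeff
len [0+:7] = (word>>0) & 0x7f = 127
ver [7+:25] = (word>>7) & 0x1ffffff = 20187101  ←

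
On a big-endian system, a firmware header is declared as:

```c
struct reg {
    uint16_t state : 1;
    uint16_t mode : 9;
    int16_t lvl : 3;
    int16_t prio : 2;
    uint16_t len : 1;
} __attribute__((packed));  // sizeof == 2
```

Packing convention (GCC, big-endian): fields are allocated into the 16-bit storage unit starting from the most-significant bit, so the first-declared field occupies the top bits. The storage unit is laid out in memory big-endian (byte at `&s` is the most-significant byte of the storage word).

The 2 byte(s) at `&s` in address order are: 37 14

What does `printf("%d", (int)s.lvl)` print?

2

[0]=0x37 [1]=0x14 (big-endian) → word 0x3714
state [15+:1] = (word>>15) & 0x1 = 0
mode [6+:9] = (word>>6) & 0x1ff = 220
lvl [3+:3] = (word>>3) & 0x7 = 2  ←
prio [1+:2] = (word>>1) & 0x3 = 2
len [0+:1] = (word>>0) & 0x1 = 0
lvl signed 3b, MSB=0: value = 2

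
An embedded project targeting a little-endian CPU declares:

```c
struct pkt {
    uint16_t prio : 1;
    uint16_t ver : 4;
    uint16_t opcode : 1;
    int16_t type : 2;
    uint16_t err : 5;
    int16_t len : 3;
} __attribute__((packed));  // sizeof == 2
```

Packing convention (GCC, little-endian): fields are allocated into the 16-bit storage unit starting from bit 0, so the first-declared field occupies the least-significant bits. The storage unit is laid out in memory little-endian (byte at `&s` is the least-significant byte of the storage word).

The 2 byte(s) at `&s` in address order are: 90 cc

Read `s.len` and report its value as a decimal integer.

[0]=0x90 [1]=0xcc (little-endian) → word 0xcc90
prio:1 @ bit 0 → (0xcc90>>0)&0x1 = 0x0
ver:4 @ bit 1 → (0xcc90>>1)&0xf = 0x8
opcode:1 @ bit 5 → (0xcc90>>5)&0x1 = 0x0
type:2 @ bit 6 → (0xcc90>>6)&0x3 = 0x2
err:5 @ bit 8 → (0xcc90>>8)&0x1f = 0xc
len:3 @ bit 13 → (0xcc90>>13)&0x7 = 0x6  ←
len signed 3b, MSB=1: 6 - 8 = -2

-2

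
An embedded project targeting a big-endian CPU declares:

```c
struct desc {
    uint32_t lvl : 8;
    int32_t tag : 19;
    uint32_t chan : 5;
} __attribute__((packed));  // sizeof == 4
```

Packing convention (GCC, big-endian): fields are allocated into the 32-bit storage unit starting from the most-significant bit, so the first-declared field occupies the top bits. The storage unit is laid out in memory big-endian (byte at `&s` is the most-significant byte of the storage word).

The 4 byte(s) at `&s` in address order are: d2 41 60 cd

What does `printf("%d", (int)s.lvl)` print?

[0]=0xd2 [1]=0x41 [2]=0x60 [3]=0xcd (big-endian) → word 0xd24160cd
lvl:8 @ bit 24 → (0xd24160cd>>24)&0xff = 0xd2  ←
tag:19 @ bit 5 → (0xd24160cd>>5)&0x7ffff = 0x20b06
chan:5 @ bit 0 → (0xd24160cd>>0)&0x1f = 0xd

210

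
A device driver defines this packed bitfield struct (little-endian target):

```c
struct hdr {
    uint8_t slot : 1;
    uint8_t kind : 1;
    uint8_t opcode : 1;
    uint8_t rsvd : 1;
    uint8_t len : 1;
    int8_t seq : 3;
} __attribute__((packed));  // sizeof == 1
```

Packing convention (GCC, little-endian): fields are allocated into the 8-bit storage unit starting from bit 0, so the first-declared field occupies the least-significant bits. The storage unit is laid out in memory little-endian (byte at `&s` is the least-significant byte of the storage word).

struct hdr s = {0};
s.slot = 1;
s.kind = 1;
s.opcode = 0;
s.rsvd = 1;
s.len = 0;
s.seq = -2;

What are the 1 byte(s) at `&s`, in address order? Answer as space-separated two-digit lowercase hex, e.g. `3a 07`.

slot (1b) val=1 bits=0x1 at bit 0: 0x01
kind (1b) val=1 bits=0x1 at bit 1: 0x03
opcode (1b) val=0 bits=0x0 at bit 2: 0x03
rsvd (1b) val=1 bits=0x1 at bit 3: 0x0b
len (1b) val=0 bits=0x0 at bit 4: 0x0b
seq (3b) val=-2 bits=0x6 at bit 5: 0xcb
word = 0xcb → little-endian bytes:
  [0]=0xcb

cb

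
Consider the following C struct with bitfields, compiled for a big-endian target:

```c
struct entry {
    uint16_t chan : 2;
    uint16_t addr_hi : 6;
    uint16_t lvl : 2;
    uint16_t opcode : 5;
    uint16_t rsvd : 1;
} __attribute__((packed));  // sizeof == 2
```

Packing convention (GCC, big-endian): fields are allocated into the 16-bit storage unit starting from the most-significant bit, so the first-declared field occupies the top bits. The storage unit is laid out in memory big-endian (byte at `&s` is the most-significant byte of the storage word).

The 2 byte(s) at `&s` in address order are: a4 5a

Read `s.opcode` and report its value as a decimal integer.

[0]=0xa4 [1]=0x5a (big-endian) → word 0xa45a
chan [14+:2] = (word>>14) & 0x3 = 2
addr_hi [8+:6] = (word>>8) & 0x3f = 36
lvl [6+:2] = (word>>6) & 0x3 = 1
opcode [1+:5] = (word>>1) & 0x1f = 13  ←
rsvd [0+:1] = (word>>0) & 0x1 = 0

13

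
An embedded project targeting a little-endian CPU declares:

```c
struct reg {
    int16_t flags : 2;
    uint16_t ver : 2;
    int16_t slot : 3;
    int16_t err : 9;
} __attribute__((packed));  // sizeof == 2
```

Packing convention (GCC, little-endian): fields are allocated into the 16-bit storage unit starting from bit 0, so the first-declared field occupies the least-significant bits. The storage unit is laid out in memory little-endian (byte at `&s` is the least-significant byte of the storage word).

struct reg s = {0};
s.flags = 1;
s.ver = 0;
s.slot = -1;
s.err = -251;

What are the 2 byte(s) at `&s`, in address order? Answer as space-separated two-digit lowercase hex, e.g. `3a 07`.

flags:2 = 1 → 0x1 << 0 → word 0x0001
ver:2 = 0 → 0x0 << 2 → word 0x0001
slot:3 = -1 → 0x7 << 4 → word 0x0071
err:9 = -251 → 0x105 << 7 → word 0x82f1
word = 0x82f1 → little-endian bytes:
  [0]=0xf1  [1]=0x82

f1 82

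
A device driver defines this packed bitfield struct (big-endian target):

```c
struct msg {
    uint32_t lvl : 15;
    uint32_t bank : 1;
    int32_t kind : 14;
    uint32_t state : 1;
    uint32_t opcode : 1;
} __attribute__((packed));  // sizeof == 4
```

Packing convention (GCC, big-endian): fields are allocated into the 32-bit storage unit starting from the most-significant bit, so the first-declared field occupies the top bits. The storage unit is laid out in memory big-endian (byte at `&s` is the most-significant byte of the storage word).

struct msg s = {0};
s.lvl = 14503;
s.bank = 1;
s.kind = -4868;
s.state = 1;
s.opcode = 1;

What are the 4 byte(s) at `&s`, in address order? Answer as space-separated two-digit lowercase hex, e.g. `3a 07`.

71 4f b3 f3

[17+:15] lvl=14503 & 0x7fff = 0x38a7; word=0x714e0000
[16+:1] bank=1 & 0x1 = 0x1; word=0x714f0000
[2+:14] kind=-4868 & 0x3fff = 0x2cfc; word=0x714fb3f0
[1+:1] state=1 & 0x1 = 0x1; word=0x714fb3f2
[0+:1] opcode=1 & 0x1 = 0x1; word=0x714fb3f3
word = 0x714fb3f3 → big-endian bytes:
  [0]=0x71  [1]=0x4f  [2]=0xb3  [3]=0xf3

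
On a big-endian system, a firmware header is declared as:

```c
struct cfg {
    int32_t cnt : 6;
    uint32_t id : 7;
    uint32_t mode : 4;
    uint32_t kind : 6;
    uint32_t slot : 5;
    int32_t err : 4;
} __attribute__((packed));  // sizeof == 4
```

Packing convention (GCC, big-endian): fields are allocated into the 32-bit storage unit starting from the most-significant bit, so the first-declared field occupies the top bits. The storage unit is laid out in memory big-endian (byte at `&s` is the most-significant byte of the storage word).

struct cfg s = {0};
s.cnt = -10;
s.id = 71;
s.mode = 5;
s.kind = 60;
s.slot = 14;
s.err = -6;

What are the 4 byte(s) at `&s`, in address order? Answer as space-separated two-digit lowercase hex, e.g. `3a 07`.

da 3a f8 ea

cnt:6 = -10 → 0x36 << 26 → word 0xd8000000
id:7 = 71 → 0x47 << 19 → word 0xda380000
mode:4 = 5 → 0x5 << 15 → word 0xda3a8000
kind:6 = 60 → 0x3c << 9 → word 0xda3af800
slot:5 = 14 → 0xe << 4 → word 0xda3af8e0
err:4 = -6 → 0xa << 0 → word 0xda3af8ea
word = 0xda3af8ea → big-endian bytes:
  [0]=0xda  [1]=0x3a  [2]=0xf8  [3]=0xea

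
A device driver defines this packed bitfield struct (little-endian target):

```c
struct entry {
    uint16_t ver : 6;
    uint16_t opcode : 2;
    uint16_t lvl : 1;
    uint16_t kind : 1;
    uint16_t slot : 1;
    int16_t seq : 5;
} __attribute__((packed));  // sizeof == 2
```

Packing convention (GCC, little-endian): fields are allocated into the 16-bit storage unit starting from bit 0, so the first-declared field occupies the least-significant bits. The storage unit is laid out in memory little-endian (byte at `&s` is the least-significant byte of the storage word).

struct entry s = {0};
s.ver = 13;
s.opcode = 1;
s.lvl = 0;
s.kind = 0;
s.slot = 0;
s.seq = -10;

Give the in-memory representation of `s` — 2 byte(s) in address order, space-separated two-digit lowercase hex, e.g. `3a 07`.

4d b0

[0+:6] ver=13 & 0x3f = 0xd; word=0x000d
[6+:2] opcode=1 & 0x3 = 0x1; word=0x004d
[8+:1] lvl=0 & 0x1 = 0x0; word=0x004d
[9+:1] kind=0 & 0x1 = 0x0; word=0x004d
[10+:1] slot=0 & 0x1 = 0x0; word=0x004d
[11+:5] seq=-10 & 0x1f = 0x16; word=0xb04d
word = 0xb04d → little-endian bytes:
  [0]=0x4d  [1]=0xb0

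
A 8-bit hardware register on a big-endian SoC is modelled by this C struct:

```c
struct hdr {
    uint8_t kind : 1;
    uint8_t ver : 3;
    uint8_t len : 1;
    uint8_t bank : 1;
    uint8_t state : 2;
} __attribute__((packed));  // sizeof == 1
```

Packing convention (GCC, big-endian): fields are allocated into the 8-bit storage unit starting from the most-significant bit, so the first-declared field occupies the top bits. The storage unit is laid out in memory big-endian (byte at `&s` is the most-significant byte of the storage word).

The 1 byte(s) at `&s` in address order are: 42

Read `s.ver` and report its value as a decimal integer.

4

[0]=0x42 (big-endian) → word 0x42
kind [7+:1] = (word>>7) & 0x1 = 0
ver [4+:3] = (word>>4) & 0x7 = 4  ←
len [3+:1] = (word>>3) & 0x1 = 0
bank [2+:1] = (word>>2) & 0x1 = 0
state [0+:2] = (word>>0) & 0x3 = 2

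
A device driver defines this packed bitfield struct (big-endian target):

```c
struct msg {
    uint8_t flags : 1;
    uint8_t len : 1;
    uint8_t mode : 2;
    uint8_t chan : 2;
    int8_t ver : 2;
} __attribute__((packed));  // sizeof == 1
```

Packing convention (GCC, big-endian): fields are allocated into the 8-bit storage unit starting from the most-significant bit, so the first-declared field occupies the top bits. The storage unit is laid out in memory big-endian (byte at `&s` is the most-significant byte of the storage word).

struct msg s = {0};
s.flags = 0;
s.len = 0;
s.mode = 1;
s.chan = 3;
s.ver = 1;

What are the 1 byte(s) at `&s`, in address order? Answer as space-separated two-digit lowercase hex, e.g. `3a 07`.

1d

flags (1b) val=0 bits=0x0 at bit 7: 0x00
len (1b) val=0 bits=0x0 at bit 6: 0x00
mode (2b) val=1 bits=0x1 at bit 4: 0x10
chan (2b) val=3 bits=0x3 at bit 2: 0x1c
ver (2b) val=1 bits=0x1 at bit 0: 0x1d
word = 0x1d → big-endian bytes:
  [0]=0x1d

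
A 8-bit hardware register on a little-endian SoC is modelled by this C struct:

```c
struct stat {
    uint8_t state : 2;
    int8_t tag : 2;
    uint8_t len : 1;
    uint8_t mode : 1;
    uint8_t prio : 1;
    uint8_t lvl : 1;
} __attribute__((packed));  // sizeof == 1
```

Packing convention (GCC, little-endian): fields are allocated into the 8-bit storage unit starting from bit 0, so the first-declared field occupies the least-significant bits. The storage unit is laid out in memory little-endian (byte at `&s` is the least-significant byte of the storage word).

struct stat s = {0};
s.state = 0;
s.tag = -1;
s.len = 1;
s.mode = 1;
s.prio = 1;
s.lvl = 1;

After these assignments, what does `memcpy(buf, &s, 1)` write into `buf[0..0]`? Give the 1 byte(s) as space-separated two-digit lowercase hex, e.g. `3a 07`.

state:2 = 0 → 0x0 << 0 → word 0x00
tag:2 = -1 → 0x3 << 2 → word 0x0c
len:1 = 1 → 0x1 << 4 → word 0x1c
mode:1 = 1 → 0x1 << 5 → word 0x3c
prio:1 = 1 → 0x1 << 6 → word 0x7c
lvl:1 = 1 → 0x1 << 7 → word 0xfc
word = 0xfc → little-endian bytes:
  [0]=0xfc

fc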